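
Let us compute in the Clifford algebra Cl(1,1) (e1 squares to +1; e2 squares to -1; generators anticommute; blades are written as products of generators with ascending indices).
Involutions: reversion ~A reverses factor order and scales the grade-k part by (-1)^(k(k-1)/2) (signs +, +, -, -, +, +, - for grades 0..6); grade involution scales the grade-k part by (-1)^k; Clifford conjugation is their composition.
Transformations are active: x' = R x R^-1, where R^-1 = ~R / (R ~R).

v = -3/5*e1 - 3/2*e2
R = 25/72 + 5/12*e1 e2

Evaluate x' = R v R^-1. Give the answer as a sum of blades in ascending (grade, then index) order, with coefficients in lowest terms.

~R = 25/72 - 5/12*e1 e2, and R ~R = -275/5184, so R^-1 = ~R / (-275/5184).
R v = 5/12*e1 - 13/48*e2
Answer: -267/55*e1 + 111/22*e2


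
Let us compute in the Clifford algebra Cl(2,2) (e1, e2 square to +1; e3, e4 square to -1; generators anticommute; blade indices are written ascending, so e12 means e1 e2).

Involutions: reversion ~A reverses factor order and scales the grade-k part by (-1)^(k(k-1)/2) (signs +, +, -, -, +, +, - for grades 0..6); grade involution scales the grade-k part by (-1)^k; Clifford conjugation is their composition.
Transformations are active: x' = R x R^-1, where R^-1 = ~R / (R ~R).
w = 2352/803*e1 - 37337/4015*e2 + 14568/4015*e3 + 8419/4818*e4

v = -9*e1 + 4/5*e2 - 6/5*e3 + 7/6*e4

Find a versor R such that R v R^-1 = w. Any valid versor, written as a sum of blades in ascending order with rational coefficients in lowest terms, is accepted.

A norm check does it: q(v) = q(w) = 14191/180, hence R = v + w = -4875/803*e1 - 6825/803*e2 + 1950/803*e3 + 2340/803*e4 realises the map — parallel part kept, (v - w)/2 negated, v carried to w.
Answer: -4875/803*e1 - 6825/803*e2 + 1950/803*e3 + 2340/803*e4


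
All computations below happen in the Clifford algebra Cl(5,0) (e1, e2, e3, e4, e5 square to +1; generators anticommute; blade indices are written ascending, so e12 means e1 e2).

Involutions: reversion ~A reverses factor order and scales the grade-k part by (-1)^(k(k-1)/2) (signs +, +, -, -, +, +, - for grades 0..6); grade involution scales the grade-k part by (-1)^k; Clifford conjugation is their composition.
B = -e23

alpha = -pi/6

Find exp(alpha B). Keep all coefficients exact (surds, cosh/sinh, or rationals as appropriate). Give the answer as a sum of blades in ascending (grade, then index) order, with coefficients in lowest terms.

B^2 = (-1)^2*(e23)^2 = 1*(-1) = -1 (a basis 2-blade squares to minus the product of its generators' squares).
B^2 = -1 — a negative square means the series sums to a rotation: l = 1, alpha*l = -pi/6, so exp(alpha B) = cos(-pi/6) + (sin(-pi/6)/1)*B = sqrt(3)/2 + (-1/2)*B.
Answer: sqrt(3)/2 + 1/2*e23


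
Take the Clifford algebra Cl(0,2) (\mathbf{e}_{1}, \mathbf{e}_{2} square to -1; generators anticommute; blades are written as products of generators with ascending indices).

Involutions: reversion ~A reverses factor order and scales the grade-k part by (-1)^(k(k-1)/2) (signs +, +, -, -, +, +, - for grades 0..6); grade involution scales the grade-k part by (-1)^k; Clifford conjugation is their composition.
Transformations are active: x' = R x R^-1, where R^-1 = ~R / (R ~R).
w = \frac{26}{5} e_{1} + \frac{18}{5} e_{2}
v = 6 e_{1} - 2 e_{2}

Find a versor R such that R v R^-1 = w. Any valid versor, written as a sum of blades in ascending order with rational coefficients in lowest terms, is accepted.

The midline construction: v and w both square to -40, so reflecting in their sum \frac{56}{5} e_{1} + \frac{8}{5} e_{2} exchanges them.
Answer: \frac{56}{5} e_{1} + \frac{8}{5} e_{2}


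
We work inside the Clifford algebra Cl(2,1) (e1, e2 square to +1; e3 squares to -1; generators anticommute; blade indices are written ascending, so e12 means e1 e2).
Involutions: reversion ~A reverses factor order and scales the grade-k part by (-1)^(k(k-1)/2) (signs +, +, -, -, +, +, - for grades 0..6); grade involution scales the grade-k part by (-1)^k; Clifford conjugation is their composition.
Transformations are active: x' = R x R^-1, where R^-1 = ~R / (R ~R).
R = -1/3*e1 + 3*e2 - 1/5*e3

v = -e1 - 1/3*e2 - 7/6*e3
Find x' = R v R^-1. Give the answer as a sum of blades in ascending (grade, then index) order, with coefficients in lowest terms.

~R = -1/3*e1 + 3*e2 - 1/5*e3, and R ~R = 2041/225, so R^-1 = ~R / (2041/225).
R v = -9/10 + 28/9*e12 + 17/90*e13 - 107/30*e23
Answer: 2176/2041*e1 - 1604/6123*e2 + 14773/12246*e3


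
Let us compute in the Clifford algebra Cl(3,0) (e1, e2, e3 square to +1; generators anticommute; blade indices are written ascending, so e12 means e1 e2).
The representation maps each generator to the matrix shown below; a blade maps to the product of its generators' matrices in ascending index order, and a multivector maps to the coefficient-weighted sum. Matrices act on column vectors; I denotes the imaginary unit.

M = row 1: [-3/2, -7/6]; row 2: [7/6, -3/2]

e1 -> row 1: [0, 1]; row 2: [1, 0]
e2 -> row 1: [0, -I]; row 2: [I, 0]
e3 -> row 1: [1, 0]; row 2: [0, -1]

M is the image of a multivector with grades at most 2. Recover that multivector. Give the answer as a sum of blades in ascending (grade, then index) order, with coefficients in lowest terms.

Method: 1, rho(e1), rho(e2), rho(e3) form a trace-orthogonal basis of the 2x2 complex matrices (tr(X Y) = 2 if X = Y, else 0), so M = m0*1 + m1*rho(e1) + m2*rho(e2) + m3*rho(e3) with m0 = tr(M)/2 = -3/2, m1 = tr(M rho(e1))/2 = 0, m2 = tr(M rho(e2))/2 = -7*I/6, m3 = tr(M rho(e3))/2 = 0.
Multiplying table entries, the bivector images are rho(e12) = I*rho(e3), rho(e13) = -I*rho(e2), rho(e23) = I*rho(e1); with real blade coefficients the real parts of m0..m3 are the coefficients of 1, e1, e2, e3 and the imaginary parts give the bivectors (e23: Im m1, e13: -Im m2, e12: Im m3).
Answer: -3/2 + 7/6*e13


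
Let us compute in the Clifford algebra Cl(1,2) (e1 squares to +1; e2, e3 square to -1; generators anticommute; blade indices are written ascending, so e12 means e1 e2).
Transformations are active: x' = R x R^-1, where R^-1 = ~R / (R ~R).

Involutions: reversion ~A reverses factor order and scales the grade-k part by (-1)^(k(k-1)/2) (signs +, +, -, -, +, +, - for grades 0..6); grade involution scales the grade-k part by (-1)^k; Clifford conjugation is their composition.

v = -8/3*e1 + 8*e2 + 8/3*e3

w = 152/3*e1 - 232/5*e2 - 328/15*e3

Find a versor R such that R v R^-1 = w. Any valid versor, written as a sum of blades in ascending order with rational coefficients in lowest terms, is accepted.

Take R = v + w = 48*e1 - 192/5*e2 - 96/5*e3. Because q(v) = q(w) = -64, conjugation by R sends v exactly to w.
Answer: 48*e1 - 192/5*e2 - 96/5*e3


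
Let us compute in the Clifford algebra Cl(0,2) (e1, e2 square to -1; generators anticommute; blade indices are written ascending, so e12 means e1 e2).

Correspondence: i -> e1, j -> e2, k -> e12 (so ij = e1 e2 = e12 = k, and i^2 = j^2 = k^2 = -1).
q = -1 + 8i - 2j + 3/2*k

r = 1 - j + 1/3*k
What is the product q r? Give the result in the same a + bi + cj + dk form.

In blades: q = -1 + 8*e1 - 2*e2 + 3/2*e12, r = 1 - e2 + 1/3*e12.
Distribute q over r term by term (generator squares from the signature, products reordered to ascending indices): (-1)*r = -1 + e2 - 1/3*e12; (8*e1)*r = 8*e1 - 8/3*e2 - 8*e12; (-2*e2)*r = -2 - 2/3*e1 - 2*e2; (3/2*e12)*r = -1/2 + 3/2*e1 + 3/2*e12.
Sum: -7/2 + 53/6*e1 - 11/3*e2 - 41/6*e12; translating back through the correspondence:
Answer: -7/2 + 53/6*i - 11/3*j - 41/6*k


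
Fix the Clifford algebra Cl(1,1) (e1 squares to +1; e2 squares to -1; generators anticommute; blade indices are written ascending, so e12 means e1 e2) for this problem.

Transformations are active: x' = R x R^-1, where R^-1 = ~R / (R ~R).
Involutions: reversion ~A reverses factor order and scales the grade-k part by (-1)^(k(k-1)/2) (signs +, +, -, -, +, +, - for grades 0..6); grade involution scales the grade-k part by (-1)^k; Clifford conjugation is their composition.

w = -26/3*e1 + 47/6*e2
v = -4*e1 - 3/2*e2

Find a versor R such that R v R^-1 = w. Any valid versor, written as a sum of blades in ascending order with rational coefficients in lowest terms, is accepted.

Take R = v + w = -38/3*e1 + 19/3*e2. Because q(v) = q(w) = 55/4, conjugation by R sends v exactly to w.
Answer: -38/3*e1 + 19/3*e2


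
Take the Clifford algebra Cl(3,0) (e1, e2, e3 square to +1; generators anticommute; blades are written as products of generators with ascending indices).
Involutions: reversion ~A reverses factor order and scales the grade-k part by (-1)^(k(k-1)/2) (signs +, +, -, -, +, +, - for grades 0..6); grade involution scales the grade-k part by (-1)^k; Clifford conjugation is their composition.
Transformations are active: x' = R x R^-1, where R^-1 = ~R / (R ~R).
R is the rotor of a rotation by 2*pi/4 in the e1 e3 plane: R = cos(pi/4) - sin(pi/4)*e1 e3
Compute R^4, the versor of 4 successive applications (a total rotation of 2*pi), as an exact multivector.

Rotor phase runs at HALF the rotation angle; powers of one rotor simply add phase, so after 4 steps in e1 e3 the phase is 4*pi/4 = pi and R^4 = cos(pi) - sin(pi)*e1 e3.
cos(pi) = -1 and sin(pi) = 0, so R^4 = -1. The total rotation 2*pi is 1 full turn, so every vector returns to itself, yet the rotor is -1, on the OTHER sheet of the double cover (an odd number of 2*pi turns).
Answer: -1


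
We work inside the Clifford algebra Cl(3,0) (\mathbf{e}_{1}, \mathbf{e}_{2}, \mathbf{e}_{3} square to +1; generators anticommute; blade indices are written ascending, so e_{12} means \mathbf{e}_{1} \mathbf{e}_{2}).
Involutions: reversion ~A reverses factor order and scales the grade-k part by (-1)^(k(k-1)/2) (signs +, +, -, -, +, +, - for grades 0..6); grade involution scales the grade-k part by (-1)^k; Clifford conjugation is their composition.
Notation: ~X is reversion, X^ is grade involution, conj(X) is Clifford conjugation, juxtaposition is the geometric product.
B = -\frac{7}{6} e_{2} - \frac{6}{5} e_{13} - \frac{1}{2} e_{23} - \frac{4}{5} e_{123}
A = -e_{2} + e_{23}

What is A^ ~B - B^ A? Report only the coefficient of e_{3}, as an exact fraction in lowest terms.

first term: -\frac{5}{3} - \frac{4}{5} e_{1} + \frac{5}{3} e_{3} + \frac{6}{5} e_{12} - \frac{4}{5} e_{13} - \frac{6}{5} e_{123}
second term: -\frac{2}{3} - \frac{4}{5} e_{1} + \frac{2}{3} e_{3} + \frac{6}{5} e_{12} + \frac{4}{5} e_{13} - \frac{6}{5} e_{123}
Answer: 1


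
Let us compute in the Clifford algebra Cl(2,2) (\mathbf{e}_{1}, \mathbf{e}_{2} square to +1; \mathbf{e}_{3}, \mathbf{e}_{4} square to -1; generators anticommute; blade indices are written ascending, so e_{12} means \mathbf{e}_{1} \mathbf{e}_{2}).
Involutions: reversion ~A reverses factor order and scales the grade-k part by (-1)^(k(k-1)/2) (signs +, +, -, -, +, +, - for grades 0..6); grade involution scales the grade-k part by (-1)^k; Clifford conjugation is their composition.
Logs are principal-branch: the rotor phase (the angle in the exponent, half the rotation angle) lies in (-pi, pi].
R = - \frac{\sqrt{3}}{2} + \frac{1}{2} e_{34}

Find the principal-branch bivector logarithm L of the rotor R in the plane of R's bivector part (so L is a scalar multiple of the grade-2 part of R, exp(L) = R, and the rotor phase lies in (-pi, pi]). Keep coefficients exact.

The scalar part of R is - \frac{\sqrt{3}}{2}, so the principal-branch rotor phase is pinned; divide the bivector part by its sine to get the unit plane — L is the phase times that plane.
Concretely: cos(phase) = - \frac{\sqrt{3}}{2} gives phase = ±\frac{5 \pi}{6}, and since phase/sin(phase) is even the sign is immaterial: L = (phase/sin(phase)) * <R>_2 = (\frac{5 \pi}{3}) * <R>_2.
Answer: \frac{5 \pi}{6} e_{34}


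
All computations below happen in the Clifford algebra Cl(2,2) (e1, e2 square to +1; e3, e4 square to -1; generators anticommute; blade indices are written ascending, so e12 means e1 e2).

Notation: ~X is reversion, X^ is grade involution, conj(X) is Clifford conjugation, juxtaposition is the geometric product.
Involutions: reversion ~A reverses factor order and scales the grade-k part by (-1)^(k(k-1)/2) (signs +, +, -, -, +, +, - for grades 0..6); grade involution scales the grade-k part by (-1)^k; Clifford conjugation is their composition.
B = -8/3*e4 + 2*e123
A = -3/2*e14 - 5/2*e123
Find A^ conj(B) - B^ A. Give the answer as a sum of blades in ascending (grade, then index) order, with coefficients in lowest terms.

first term: 5 + 4*e1 + 3*e234 + 20/3*e1234
second term: 5 - 4*e1 + 3*e234 + 20/3*e1234
Answer: 8*e1


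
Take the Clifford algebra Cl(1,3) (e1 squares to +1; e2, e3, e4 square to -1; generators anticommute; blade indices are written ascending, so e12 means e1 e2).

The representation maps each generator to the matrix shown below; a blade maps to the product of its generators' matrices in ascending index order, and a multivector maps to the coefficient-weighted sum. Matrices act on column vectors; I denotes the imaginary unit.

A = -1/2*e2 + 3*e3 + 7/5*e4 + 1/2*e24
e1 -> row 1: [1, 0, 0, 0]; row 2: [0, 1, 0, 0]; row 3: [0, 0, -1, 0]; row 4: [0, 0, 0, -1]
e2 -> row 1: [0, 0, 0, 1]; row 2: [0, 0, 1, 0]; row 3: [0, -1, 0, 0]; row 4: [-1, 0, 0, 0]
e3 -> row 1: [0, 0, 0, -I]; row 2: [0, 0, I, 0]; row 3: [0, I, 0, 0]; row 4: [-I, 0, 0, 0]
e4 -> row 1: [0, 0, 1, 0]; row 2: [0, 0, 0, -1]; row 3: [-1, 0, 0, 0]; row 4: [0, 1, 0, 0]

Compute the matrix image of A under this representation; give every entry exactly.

Bivector images (products of the table entries): rho(e24) = rho(e2)rho(e4) = row 1: [0, 1, 0, 0]; row 2: [-1, 0, 0, 0]; row 3: [0, 0, 0, 1]; row 4: [0, 0, -1, 0].
M = (-1/2)*rho(e2) + (3)*rho(e3) + (7/5)*rho(e4) + (1/2)*rho(e24), summed entrywise:
Answer: row 1: [0, 1/2, 7/5, -1/2 - 3*I]; row 2: [-1/2, 0, -1/2 + 3*I, -7/5]; row 3: [-7/5, 1/2 + 3*I, 0, 1/2]; row 4: [1/2 - 3*I, 7/5, -1/2, 0]


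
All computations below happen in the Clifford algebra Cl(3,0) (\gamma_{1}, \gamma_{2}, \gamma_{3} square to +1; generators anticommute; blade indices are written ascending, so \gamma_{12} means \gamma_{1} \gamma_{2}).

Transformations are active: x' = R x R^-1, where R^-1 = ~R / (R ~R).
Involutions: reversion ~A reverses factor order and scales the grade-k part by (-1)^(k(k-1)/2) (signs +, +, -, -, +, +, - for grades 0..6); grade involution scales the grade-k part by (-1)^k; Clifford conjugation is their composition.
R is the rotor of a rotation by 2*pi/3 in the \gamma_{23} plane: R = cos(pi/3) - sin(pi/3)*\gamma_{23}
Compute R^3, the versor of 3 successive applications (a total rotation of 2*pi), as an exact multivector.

Because a rotor carries half the rotation angle, composing 3 copies of this \gamma_{23}-plane rotor multiplies the phase: 3*(pi/3) = \pi, hence R^3 = cos(\pi) - sin(\pi)*\gamma_{23}.
cos(\pi) = -1 and sin(\pi) = 0, so R^3 = -1. The total rotation 2*pi is 1 full turn, so every vector returns to itself, yet the rotor is -1, on the OTHER sheet of the double cover (an odd number of 2*pi turns).
Answer: -1


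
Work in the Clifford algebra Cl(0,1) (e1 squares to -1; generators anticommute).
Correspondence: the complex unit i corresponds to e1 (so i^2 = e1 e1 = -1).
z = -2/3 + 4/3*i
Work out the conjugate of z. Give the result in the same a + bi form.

In blades: z = -2/3 + 4/3*e1.
Conjugation here is Clifford conjugation: the scalar is fixed and the grade-1 and grade-2 blades all flip sign, giving -2/3 - 4/3*e1; translating back:
Answer: -2/3 - 4/3*i


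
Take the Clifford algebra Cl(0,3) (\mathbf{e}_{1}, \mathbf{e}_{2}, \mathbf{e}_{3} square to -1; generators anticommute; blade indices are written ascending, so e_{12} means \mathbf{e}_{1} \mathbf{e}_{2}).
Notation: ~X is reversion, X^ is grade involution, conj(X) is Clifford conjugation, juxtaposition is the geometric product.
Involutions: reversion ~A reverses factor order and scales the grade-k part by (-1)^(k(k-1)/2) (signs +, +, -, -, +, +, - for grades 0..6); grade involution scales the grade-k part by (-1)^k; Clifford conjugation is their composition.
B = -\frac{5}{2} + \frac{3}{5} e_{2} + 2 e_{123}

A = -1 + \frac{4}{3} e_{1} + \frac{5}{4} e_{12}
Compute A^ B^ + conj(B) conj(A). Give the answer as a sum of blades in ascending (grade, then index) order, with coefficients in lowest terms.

first term: \frac{5}{2} + \frac{49}{12} e_{1} + \frac{3}{5} e_{2} + \frac{5}{2} e_{3} - \frac{93}{40} e_{12} - \frac{8}{3} e_{23} + 2 e_{123}
second term: \frac{5}{2} + \frac{49}{12} e_{1} + \frac{3}{5} e_{2} + \frac{5}{2} e_{3} + \frac{93}{40} e_{12} + \frac{8}{3} e_{23} - 2 e_{123}
Answer: 5 + \frac{49}{6} e_{1} + \frac{6}{5} e_{2} + 5 e_{3}


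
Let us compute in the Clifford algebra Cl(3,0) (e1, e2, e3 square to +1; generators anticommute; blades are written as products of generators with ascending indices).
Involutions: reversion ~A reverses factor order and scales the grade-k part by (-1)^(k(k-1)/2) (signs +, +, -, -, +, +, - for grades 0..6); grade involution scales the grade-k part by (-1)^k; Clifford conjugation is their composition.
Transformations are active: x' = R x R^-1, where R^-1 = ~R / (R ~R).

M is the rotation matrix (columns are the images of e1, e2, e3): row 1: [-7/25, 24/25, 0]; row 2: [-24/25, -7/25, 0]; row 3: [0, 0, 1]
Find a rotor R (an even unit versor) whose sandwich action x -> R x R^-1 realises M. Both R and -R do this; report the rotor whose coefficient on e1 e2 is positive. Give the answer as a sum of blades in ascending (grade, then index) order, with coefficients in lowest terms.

Method: write R = a + b12*e1 e2 + b13*e1 e3 + b23*e2 e3 with a^2 + b12^2 + b13^2 + b23^2 = 1 (so R^-1 = ~R). Expanding the columns R e_j ~R gives tr M = 4a^2 - 1 and, from the antisymmetric part, M21 - M12 = -4a*b12, M13 - M31 = 4a*b13, M32 - M23 = -4a*b23.
Here tr M = 11/25, so a^2 = (1 + tr M)/4 = 9/25 and a = ±3/5. Taking a = 3/5: M21 - M12 = -48/25, M13 - M31 = 0, M32 - M23 = 0, giving b12 = 4/5, b13 = 0, b23 = 0, i.e. R = 3/5 + 4/5*e1 e2.
Its e1 e2 coefficient is already positive.
Answer: 3/5 + 4/5*e1 e2. Key observation: the double cover Spin(3) -> SO(3) sends R and -R to the same matrix (trace 11/25 here), so the stated sign of the e1 e2 coefficient is what selects one sheet.


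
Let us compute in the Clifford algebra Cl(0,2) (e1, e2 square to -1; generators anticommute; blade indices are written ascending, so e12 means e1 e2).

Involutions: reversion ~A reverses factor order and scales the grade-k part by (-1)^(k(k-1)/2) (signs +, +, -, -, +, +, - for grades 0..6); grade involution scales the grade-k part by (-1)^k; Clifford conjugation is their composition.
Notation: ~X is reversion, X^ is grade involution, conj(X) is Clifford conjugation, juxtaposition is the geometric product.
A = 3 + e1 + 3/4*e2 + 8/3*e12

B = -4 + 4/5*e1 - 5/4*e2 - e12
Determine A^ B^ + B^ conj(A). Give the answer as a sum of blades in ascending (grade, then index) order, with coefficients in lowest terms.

first term: -2207/240 - 59/60*e1 + 217/60*e2 - 931/60*e12
second term: -3487/240 - 149/60*e1 + 337/60*e2 + 571/60*e12
Answer: -949/40 - 52/15*e1 + 277/30*e2 - 6*e12


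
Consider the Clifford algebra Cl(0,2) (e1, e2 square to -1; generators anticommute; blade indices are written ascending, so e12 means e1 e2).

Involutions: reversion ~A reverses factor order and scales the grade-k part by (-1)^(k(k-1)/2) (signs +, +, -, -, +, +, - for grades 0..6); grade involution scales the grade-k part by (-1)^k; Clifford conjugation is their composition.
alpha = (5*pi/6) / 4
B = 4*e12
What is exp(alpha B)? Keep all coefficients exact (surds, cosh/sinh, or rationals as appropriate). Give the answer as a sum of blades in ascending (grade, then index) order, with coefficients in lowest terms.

B^2 = (4)^2*(e12)^2 = 16*(-1) = -16 (a basis 2-blade squares to minus the product of its generators' squares).
B^2 = -16 — a negative square means the series sums to a rotation: l = 4, alpha*l = 5*pi/6, so exp(alpha B) = cos(5*pi/6) + (sin(5*pi/6)/4)*B = -sqrt(3)/2 + (1/8)*B.
Answer: -sqrt(3)/2 + 1/2*e12


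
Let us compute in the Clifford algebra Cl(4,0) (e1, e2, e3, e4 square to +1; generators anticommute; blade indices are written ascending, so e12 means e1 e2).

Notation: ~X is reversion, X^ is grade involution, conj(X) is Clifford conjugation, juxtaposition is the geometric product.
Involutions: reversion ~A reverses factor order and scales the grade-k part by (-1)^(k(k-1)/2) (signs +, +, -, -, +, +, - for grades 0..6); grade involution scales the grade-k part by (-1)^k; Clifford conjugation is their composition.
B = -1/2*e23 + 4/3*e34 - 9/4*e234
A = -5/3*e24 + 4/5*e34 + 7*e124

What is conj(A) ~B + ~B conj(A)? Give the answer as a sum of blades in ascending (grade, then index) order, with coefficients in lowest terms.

first term: -16/15 + 9/5*e2 + 15/4*e3 + 63/4*e13 + 20/9*e23 + 2/5*e24 + 5/6*e34 + 28/3*e123 + 7/2*e134
second term: -16/15 + 9/5*e2 + 15/4*e3 - 63/4*e13 - 20/9*e23 - 2/5*e24 - 5/6*e34 - 28/3*e123 - 7/2*e134
Answer: -32/15 + 18/5*e2 + 15/2*e3


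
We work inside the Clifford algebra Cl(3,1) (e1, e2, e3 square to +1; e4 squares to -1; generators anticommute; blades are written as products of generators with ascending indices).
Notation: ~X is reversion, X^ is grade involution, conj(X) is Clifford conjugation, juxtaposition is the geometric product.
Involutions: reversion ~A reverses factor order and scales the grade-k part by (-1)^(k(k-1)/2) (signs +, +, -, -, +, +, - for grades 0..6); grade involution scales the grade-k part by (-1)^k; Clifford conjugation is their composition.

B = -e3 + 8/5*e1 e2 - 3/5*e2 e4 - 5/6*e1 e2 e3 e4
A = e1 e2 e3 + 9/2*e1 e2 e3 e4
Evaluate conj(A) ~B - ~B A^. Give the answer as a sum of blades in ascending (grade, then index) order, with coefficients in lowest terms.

first term: 15/4 + 8/5*e3 + 5/6*e4 - e1 e2 - 27/10*e1 e3 + 36/5*e3 e4 + 9/2*e1 e2 e4 - 3/5*e1 e3 e4
second term: 15/4 - 8/5*e3 + 5/6*e4 + e1 e2 - 27/10*e1 e3 + 36/5*e3 e4 - 9/2*e1 e2 e4 - 3/5*e1 e3 e4
Answer: 16/5*e3 - 2*e1 e2 + 9*e1 e2 e4


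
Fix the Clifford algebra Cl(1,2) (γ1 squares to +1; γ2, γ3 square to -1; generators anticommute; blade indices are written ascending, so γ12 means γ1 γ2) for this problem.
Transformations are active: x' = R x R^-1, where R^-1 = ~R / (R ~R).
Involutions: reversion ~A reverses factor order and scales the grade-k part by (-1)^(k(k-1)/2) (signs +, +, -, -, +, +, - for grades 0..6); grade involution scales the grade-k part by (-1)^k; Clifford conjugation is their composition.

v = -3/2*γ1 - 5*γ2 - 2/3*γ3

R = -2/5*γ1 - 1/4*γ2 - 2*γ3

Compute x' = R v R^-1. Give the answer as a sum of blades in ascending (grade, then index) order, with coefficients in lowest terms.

~R = -2/5*γ1 - 1/4*γ2 - 2*γ3, and R ~R = -1561/400, so R^-1 = ~R / (-1561/400).
R v = -119/60 + 13/8*γ12 - 41/15*γ13 - 59/6*γ23
Answer: 1463/1338*γ1 + 3175/669*γ2 - 914/669*γ3


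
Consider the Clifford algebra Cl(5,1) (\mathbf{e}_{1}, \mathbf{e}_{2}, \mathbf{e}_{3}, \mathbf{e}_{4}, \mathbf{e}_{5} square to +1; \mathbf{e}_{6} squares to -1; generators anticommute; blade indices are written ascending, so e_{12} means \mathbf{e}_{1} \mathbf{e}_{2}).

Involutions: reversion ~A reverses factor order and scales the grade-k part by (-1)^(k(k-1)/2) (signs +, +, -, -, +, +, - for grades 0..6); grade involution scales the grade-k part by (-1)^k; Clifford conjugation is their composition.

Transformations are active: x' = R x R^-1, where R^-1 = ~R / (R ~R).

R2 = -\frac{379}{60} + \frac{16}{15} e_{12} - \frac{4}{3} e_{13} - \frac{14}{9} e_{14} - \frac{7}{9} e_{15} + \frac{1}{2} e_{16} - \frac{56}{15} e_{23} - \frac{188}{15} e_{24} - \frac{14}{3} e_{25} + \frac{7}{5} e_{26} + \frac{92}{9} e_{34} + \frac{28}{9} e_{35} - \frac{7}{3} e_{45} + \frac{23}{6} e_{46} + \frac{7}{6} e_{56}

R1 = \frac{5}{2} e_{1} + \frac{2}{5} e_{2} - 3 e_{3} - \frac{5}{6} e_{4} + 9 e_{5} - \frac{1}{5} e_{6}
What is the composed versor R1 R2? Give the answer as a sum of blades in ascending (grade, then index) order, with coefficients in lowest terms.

Distribute over the terms of R1 (each basis-blade product reordered to ascending indices, repeated generators contracted through their squares):
(\frac{5}{2} e_{1}) R2 = -\frac{379}{24} e_{1} + \frac{8}{3} e_{2} - \frac{10}{3} e_{3} - \frac{35}{9} e_{4} - \frac{35}{18} e_{5} + \frac{5}{4} e_{6} - \frac{28}{3} e_{123} - \frac{94}{3} e_{124} - \frac{35}{3} e_{125} + \frac{7}{2} e_{126} + \frac{230}{9} e_{134} + \frac{70}{9} e_{135} - \frac{35}{6} e_{145} + \frac{115}{12} e_{146} + \frac{35}{12} e_{156}
(\frac{2}{5} e_{2}) R2 = -\frac{32}{75} e_{1} - \frac{379}{150} e_{2} - \frac{112}{75} e_{3} - \frac{376}{75} e_{4} - \frac{28}{15} e_{5} + \frac{14}{25} e_{6} + \frac{8}{15} e_{123} + \frac{28}{45} e_{124} + \frac{14}{45} e_{125} - \frac{1}{5} e_{126} + \frac{184}{45} e_{234} + \frac{56}{45} e_{235} - \frac{14}{15} e_{245} + \frac{23}{15} e_{246} + \frac{7}{15} e_{256}
(-3 e_{3}) R2 = -4 e_{1} - \frac{56}{5} e_{2} + \frac{379}{20} e_{3} - \frac{92}{3} e_{4} - \frac{28}{3} e_{5} - \frac{16}{5} e_{123} - \frac{14}{3} e_{134} - \frac{7}{3} e_{135} + \frac{3}{2} e_{136} - \frac{188}{5} e_{234} - 14 e_{235} + \frac{21}{5} e_{236} + 7 e_{345} - \frac{23}{2} e_{346} - \frac{7}{2} e_{356}
(-\frac{5}{6} e_{4}) R2 = -\frac{35}{27} e_{1} - \frac{94}{9} e_{2} + \frac{230}{27} e_{3} + \frac{379}{72} e_{4} + \frac{35}{18} e_{5} - \frac{115}{36} e_{6} - \frac{8}{9} e_{124} + \frac{10}{9} e_{134} - \frac{35}{54} e_{145} + \frac{5}{12} e_{146} + \frac{28}{9} e_{234} - \frac{35}{9} e_{245} + \frac{7}{6} e_{246} + \frac{70}{27} e_{345} - \frac{35}{36} e_{456}
(9 e_{5}) R2 = 7 e_{1} + 42 e_{2} - 28 e_{3} + 21 e_{4} - \frac{1137}{20} e_{5} + \frac{21}{2} e_{6} + \frac{48}{5} e_{125} - 12 e_{135} - 14 e_{145} - \frac{9}{2} e_{156} - \frac{168}{5} e_{235} - \frac{564}{5} e_{245} - \frac{63}{5} e_{256} + 92 e_{345} - \frac{69}{2} e_{456}
(-\frac{1}{5} e_{6}) R2 = -\frac{1}{10} e_{1} - \frac{7}{25} e_{2} - \frac{23}{30} e_{4} - \frac{7}{30} e_{5} + \frac{379}{300} e_{6} - \frac{16}{75} e_{126} + \frac{4}{15} e_{136} + \frac{14}{45} e_{146} + \frac{7}{45} e_{156} + \frac{56}{75} e_{236} + \frac{188}{75} e_{246} + \frac{14}{15} e_{256} - \frac{92}{45} e_{346} - \frac{28}{45} e_{356} + \frac{7}{15} e_{456}
Summing the partial products and collecting blades:
Answer: -\frac{78919}{5400} e_{1} + \frac{9097}{450} e_{2} - \frac{14467}{2700} e_{3} - \frac{8443}{600} e_{4} - \frac{4097}{60} e_{5} + \frac{9341}{900} e_{6} - 12 e_{123} - \frac{158}{5} e_{124} - \frac{79}{45} e_{125} + \frac{463}{150} e_{126} + 22 e_{134} - \frac{59}{9} e_{135} + \frac{53}{30} e_{136} - \frac{553}{27} e_{145} + \frac{464}{45} e_{146} - \frac{257}{180} e_{156} - \frac{152}{5} e_{234} - \frac{2086}{45} e_{235} + \frac{371}{75} e_{236} - \frac{5293}{45} e_{245} + \frac{781}{150} e_{246} - \frac{56}{5} e_{256} + \frac{2743}{27} e_{345} - \frac{1219}{90} e_{346} - \frac{371}{90} e_{356} - \frac{6301}{180} e_{456}


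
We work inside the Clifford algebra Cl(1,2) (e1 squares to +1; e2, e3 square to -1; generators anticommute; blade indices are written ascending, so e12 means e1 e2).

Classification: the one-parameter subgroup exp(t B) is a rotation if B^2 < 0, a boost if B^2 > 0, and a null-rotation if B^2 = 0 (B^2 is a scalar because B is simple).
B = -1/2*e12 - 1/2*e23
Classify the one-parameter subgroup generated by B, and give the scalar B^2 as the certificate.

B^2 term by term: the squares give (-1/2)^2*(e12)^2 + (-1/2)^2*(e23)^2 = 1/4*(+1) + 1/4*(-1) = 0 (each basis 2-blade squares to minus the product of its generators' squares); cross terms between blades sharing an index anticommute and cancel. So B^2 = 0.
Answer: null-rotation, certificate B^2 = 0. B^2 = 0 is basis-independent, so its sign is the whole story.


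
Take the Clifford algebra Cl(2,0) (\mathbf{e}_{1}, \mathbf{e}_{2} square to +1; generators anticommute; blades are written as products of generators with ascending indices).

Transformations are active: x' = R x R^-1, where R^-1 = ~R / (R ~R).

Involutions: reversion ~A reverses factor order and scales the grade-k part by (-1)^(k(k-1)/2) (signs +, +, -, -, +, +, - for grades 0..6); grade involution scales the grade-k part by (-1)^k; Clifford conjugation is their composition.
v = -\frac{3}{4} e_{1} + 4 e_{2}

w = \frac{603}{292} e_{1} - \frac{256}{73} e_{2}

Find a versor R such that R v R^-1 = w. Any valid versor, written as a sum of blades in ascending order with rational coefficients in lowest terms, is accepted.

Since q(v) = q(w) = \frac{265}{16}, the sum R = v + w = \frac{96}{73} e_{1} + \frac{36}{73} e_{2} does the job whenever invertible.
Answer: \frac{96}{73} e_{1} + \frac{36}{73} e_{2}


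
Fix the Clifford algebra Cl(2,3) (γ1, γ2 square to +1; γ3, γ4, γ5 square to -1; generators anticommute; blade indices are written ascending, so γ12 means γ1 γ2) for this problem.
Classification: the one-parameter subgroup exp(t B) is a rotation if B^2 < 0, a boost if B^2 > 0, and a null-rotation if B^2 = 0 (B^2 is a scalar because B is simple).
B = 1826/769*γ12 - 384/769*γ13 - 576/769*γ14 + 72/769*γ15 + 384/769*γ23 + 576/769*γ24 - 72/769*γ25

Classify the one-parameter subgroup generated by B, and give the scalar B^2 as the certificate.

B^2 term by term: the squares give (1826/769)^2*(γ12)^2 + (-384/769)^2*(γ13)^2 + (-576/769)^2*(γ14)^2 + (72/769)^2*(γ15)^2 + (384/769)^2*(γ23)^2 + (576/769)^2*(γ24)^2 + (-72/769)^2*(γ25)^2 = 3334276/591361*(-1) + 147456/591361*(+1) + 331776/591361*(+1) + 5184/591361*(+1) + 147456/591361*(+1) + 331776/591361*(+1) + 5184/591361*(+1) = -4 (each basis 2-blade squares to minus the product of its generators' squares); cross terms between blades sharing an index anticommute and cancel; the commuting (index-disjoint) pairs give grade-4 terms 2*c*c'*(blade product), which cancel blade by blade — γ1234: 442368/591361 - 442368/591361 = 0; γ1235: -55296/591361 + 55296/591361 = 0; γ1245: -82944/591361 + 82944/591361 = 0 — confirming B is simple. So B^2 = -4.
Answer: rotation, certificate B^2 = -4. Note: conjugating B changes its blade decomposition but never the scalar B^2 = -4, whose sign settles the classification.


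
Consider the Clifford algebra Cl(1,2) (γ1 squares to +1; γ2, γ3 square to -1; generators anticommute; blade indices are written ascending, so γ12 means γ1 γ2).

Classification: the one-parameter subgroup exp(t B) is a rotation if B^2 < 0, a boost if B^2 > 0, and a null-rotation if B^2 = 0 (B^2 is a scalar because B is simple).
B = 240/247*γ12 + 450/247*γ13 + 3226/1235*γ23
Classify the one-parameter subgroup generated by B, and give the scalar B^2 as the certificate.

B^2 term by term: the squares give (240/247)^2*(γ12)^2 + (450/247)^2*(γ13)^2 + (3226/1235)^2*(γ23)^2 = 57600/61009*(+1) + 202500/61009*(+1) + 10407076/1525225*(-1) = -64/25 (each basis 2-blade squares to minus the product of its generators' squares); cross terms between blades sharing an index anticommute and cancel. So B^2 = -64/25.
Answer: rotation, certificate B^2 = -64/25. The invariant at work: B^2 = -64/25 is unchanged by conjugation, hence its sign classifies the subgroup whatever basis B is written in.


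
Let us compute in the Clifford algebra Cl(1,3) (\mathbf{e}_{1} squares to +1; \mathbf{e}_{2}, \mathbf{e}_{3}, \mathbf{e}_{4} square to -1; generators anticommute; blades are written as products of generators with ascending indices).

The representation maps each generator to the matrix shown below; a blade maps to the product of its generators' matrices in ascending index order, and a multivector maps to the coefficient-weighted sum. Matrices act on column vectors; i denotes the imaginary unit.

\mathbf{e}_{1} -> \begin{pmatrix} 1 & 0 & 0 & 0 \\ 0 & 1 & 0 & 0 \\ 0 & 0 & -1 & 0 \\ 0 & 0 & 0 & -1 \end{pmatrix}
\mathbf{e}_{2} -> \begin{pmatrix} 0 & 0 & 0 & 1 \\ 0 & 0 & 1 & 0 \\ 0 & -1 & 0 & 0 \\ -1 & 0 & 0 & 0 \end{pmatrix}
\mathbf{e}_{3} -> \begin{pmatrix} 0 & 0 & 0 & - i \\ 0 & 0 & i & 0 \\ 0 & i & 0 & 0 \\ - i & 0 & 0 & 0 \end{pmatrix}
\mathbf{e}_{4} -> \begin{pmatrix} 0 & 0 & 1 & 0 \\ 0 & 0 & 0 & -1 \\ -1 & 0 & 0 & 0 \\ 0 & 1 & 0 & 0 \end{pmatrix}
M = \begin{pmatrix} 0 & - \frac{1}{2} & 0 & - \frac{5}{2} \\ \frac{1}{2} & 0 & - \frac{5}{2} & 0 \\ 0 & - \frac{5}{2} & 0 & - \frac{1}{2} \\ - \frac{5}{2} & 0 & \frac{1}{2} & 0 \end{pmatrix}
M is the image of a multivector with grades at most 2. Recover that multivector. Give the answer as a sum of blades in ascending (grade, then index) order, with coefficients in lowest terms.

Method: the blade images are trace-orthogonal — tr(rho(e_A) rho(e_B)^-1) = 4 if A = B and 0 otherwise — and rho(e_A)^-1 = (e_A)^2 * rho(e_A) with (e_A)^2 = +1 or -1, so the coefficient of e_A in the preimage is (e_A)^2 * tr(M rho(e_A))/4.
Nonzero projections over blades of grade <= 2: e_{1} e_{2}: (e_{1} e_{2})^2 = +1, tr(M rho(e_{1} e_{2})) = -10, coefficient -\frac{5}{2}; e_{2} e_{4}: (e_{2} e_{4})^2 = -1, tr(M rho(e_{2} e_{4})) = 2, coefficient -\frac{1}{2}. Every other blade of grade <= 2 projects to 0.
Answer: -\frac{5}{2} e_{1} e_{2} - \frac{1}{2} e_{2} e_{4}


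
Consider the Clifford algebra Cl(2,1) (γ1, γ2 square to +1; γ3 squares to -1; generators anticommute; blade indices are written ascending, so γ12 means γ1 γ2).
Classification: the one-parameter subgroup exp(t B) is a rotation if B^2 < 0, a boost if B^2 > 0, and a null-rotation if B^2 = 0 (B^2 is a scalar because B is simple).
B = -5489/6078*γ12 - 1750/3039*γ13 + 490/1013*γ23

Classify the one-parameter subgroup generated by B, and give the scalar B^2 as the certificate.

B^2 term by term: the squares give (-5489/6078)^2*(γ12)^2 + (-1750/3039)^2*(γ13)^2 + (490/1013)^2*(γ23)^2 = 30129121/36942084*(-1) + 3062500/9235521*(+1) + 240100/1026169*(+1) = -1/4 (each basis 2-blade squares to minus the product of its generators' squares); cross terms between blades sharing an index anticommute and cancel. So B^2 = -1/4.
Answer: rotation, certificate B^2 = -1/4. B^2 = -1/4 is basis-independent, so its sign is the whole story.


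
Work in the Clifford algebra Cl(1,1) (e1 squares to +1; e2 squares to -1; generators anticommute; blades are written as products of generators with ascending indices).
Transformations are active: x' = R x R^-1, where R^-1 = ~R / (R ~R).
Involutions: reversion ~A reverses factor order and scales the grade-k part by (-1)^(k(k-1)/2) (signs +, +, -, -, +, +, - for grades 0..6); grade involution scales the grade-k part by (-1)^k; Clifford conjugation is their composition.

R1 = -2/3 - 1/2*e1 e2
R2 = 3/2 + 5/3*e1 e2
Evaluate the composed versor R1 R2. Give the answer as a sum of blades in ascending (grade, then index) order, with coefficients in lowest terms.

Distribute over the terms of R1 (each basis-blade product reordered to ascending indices, repeated generators contracted through their squares):
(-2/3) R2 = -1 - 10/9*e1 e2
(-1/2*e1 e2) R2 = -5/6 - 3/4*e1 e2
Summing the partial products and collecting blades:
Answer: -11/6 - 67/36*e1 e2


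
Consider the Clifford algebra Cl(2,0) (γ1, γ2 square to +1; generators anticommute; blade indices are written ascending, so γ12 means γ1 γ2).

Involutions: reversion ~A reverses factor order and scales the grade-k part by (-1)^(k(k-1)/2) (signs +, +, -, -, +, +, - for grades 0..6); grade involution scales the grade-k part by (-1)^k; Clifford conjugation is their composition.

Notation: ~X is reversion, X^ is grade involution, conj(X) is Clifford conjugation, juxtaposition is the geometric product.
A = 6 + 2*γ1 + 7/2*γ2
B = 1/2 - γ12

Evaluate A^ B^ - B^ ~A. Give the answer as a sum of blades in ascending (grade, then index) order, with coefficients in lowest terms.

first term: 3 - 9/2*γ1 + 1/4*γ2 - 6*γ12
second term: 3 - 5/2*γ1 + 15/4*γ2 - 6*γ12
Answer: -2*γ1 - 7/2*γ2


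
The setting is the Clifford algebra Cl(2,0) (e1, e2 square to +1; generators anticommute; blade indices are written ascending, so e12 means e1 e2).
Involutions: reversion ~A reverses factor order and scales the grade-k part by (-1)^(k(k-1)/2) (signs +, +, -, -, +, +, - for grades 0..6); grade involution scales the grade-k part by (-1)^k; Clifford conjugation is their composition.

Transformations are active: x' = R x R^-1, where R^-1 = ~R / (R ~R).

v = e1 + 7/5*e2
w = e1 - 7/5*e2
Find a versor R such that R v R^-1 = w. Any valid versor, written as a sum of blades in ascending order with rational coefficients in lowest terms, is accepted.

Reasoning: v^2 = w^2 = 74/25 since conjugation preserves the quadratic form; R = v + w = 2*e1 is then valid when invertible, keeping its own part and reversing (v - w)/2.
Answer: 2*e1


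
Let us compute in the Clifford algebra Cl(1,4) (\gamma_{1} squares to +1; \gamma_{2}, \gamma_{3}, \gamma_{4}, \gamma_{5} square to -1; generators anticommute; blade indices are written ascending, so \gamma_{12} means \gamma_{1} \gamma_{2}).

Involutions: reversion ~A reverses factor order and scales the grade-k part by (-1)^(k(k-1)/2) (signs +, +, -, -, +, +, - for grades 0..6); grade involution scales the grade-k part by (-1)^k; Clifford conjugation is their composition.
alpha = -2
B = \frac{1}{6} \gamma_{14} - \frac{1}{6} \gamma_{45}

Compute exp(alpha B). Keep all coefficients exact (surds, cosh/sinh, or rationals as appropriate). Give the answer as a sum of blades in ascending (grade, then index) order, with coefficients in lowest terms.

B^2 term by term: the squares give (\frac{1}{6})^2*(\gamma_{14})^2 + (-\frac{1}{6})^2*(\gamma_{45})^2 = \frac{1}{36}*(+1) + \frac{1}{36}*(-1) = 0 (each basis 2-blade squares to minus the product of its generators' squares); cross terms between blades sharing an index anticommute and cancel. So B^2 = 0.
B^2 = 0, and the exponential is exactly linear here: exp(alpha B) = 1 + alpha B (parabolic case).
Answer: 1 - \frac{1}{3} \gamma_{14} + \frac{1}{3} \gamma_{45}


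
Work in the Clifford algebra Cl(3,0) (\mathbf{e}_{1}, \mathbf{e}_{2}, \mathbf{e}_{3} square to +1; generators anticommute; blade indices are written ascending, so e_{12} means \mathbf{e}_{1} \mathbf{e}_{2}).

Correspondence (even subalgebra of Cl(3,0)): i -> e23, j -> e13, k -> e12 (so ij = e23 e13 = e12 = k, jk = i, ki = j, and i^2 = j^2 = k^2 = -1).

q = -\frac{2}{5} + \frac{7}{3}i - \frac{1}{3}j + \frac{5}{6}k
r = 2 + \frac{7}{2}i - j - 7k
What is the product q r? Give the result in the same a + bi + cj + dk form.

In blades: q = -\frac{2}{5} + \frac{5}{6} e_{12} - \frac{1}{3} e_{13} + \frac{7}{3} e_{23}, r = 2 - 7 e_{12} - e_{13} + \frac{7}{2} e_{23}.
Distribute q over r term by term (generator squares from the signature, products reordered to ascending indices): (-\frac{2}{5})*r = -\frac{4}{5} + \frac{14}{5} e_{12} + \frac{2}{5} e_{13} - \frac{7}{5} e_{23}; (\frac{5}{6} e_{12})*r = \frac{35}{6} + \frac{5}{3} e_{12} + \frac{35}{12} e_{13} + \frac{5}{6} e_{23}; (-\frac{1}{3} e_{13})*r = -\frac{1}{3} + \frac{7}{6} e_{12} - \frac{2}{3} e_{13} + \frac{7}{3} e_{23}; (\frac{7}{3} e_{23})*r = -\frac{49}{6} - \frac{7}{3} e_{12} + \frac{49}{3} e_{13} + \frac{14}{3} e_{23}.
Sum: -\frac{52}{15} + \frac{33}{10} e_{12} + \frac{1139}{60} e_{13} + \frac{193}{30} e_{23}; translating back through the correspondence:
Answer: -\frac{52}{15} + \frac{193}{30}i + \frac{1139}{60}j + \frac{33}{10}k


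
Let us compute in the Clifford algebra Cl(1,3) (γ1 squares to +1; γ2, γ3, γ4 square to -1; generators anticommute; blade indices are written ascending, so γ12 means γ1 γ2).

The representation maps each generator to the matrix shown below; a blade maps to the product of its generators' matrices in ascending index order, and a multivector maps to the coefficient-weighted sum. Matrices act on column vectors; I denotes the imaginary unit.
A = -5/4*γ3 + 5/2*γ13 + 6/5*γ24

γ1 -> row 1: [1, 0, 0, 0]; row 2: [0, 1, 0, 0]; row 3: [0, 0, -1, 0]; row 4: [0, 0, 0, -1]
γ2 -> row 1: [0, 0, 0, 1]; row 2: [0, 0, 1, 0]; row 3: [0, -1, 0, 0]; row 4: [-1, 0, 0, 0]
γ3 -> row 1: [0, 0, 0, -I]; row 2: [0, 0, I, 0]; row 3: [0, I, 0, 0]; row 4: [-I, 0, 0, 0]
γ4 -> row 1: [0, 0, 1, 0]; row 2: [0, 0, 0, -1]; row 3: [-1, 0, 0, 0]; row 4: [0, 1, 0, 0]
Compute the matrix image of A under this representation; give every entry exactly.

Bivector images (products of the table entries): rho(γ13) = rho(γ1)rho(γ3) = row 1: [0, 0, 0, -I]; row 2: [0, 0, I, 0]; row 3: [0, -I, 0, 0]; row 4: [I, 0, 0, 0]; rho(γ24) = rho(γ2)rho(γ4) = row 1: [0, 1, 0, 0]; row 2: [-1, 0, 0, 0]; row 3: [0, 0, 0, 1]; row 4: [0, 0, -1, 0].
M = (-5/4)*rho(γ3) + (5/2)*rho(γ13) + (6/5)*rho(γ24), summed entrywise:
Answer: row 1: [0, 6/5, 0, -5*I/4]; row 2: [-6/5, 0, 5*I/4, 0]; row 3: [0, -15*I/4, 0, 6/5]; row 4: [15*I/4, 0, -6/5, 0]
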